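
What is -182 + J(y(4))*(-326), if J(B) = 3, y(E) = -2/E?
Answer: -1160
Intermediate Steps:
-182 + J(y(4))*(-326) = -182 + 3*(-326) = -182 - 978 = -1160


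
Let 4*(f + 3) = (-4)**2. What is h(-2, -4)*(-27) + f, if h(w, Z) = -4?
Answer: 109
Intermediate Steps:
f = 1 (f = -3 + (1/4)*(-4)**2 = -3 + (1/4)*16 = -3 + 4 = 1)
h(-2, -4)*(-27) + f = -4*(-27) + 1 = 108 + 1 = 109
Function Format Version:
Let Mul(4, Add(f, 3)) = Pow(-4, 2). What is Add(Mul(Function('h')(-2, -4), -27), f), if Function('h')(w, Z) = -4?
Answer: 109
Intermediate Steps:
f = 1 (f = Add(-3, Mul(Rational(1, 4), Pow(-4, 2))) = Add(-3, Mul(Rational(1, 4), 16)) = Add(-3, 4) = 1)
Add(Mul(Function('h')(-2, -4), -27), f) = Add(Mul(-4, -27), 1) = Add(108, 1) = 109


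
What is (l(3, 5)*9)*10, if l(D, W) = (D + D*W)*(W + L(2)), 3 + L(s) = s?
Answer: 6480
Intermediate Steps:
L(s) = -3 + s
l(D, W) = (-1 + W)*(D + D*W) (l(D, W) = (D + D*W)*(W + (-3 + 2)) = (D + D*W)*(W - 1) = (D + D*W)*(-1 + W) = (-1 + W)*(D + D*W))
(l(3, 5)*9)*10 = ((3*(-1 + 5²))*9)*10 = ((3*(-1 + 25))*9)*10 = ((3*24)*9)*10 = (72*9)*10 = 648*10 = 6480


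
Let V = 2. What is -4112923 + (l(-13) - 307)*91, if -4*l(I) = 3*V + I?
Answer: -16562803/4 ≈ -4.1407e+6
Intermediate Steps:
l(I) = -3/2 - I/4 (l(I) = -(3*2 + I)/4 = -(6 + I)/4 = -3/2 - I/4)
-4112923 + (l(-13) - 307)*91 = -4112923 + ((-3/2 - ¼*(-13)) - 307)*91 = -4112923 + ((-3/2 + 13/4) - 307)*91 = -4112923 + (7/4 - 307)*91 = -4112923 - 1221/4*91 = -4112923 - 111111/4 = -16562803/4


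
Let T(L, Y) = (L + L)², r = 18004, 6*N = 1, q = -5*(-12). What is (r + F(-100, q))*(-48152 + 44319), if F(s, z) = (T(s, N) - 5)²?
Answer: -6131335905157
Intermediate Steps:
q = 60
N = ⅙ (N = (⅙)*1 = ⅙ ≈ 0.16667)
T(L, Y) = 4*L² (T(L, Y) = (2*L)² = 4*L²)
F(s, z) = (-5 + 4*s²)² (F(s, z) = (4*s² - 5)² = (-5 + 4*s²)²)
(r + F(-100, q))*(-48152 + 44319) = (18004 + (-5 + 4*(-100)²)²)*(-48152 + 44319) = (18004 + (-5 + 4*10000)²)*(-3833) = (18004 + (-5 + 40000)²)*(-3833) = (18004 + 39995²)*(-3833) = (18004 + 1599600025)*(-3833) = 1599618029*(-3833) = -6131335905157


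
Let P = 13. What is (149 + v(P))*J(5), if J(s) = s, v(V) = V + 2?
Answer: 820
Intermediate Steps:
v(V) = 2 + V
(149 + v(P))*J(5) = (149 + (2 + 13))*5 = (149 + 15)*5 = 164*5 = 820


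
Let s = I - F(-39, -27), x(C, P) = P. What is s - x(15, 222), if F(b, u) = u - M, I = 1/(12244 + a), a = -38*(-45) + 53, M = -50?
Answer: -3431714/14007 ≈ -245.00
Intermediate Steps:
a = 1763 (a = 1710 + 53 = 1763)
I = 1/14007 (I = 1/(12244 + 1763) = 1/14007 ≈ 7.1393e-5)
F(b, u) = 50 + u (F(b, u) = u - 1*(-50) = u + 50 = 50 + u)
s = -322160/14007 (s = 1/14007 - (50 - 27) = 1/14007 - 1*23 = 1/14007 - 23 = -322160/14007 ≈ -23.000)
s - x(15, 222) = -322160/14007 - 1*222 = -322160/14007 - 222 = -3431714/14007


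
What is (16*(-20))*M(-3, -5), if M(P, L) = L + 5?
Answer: 0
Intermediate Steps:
M(P, L) = 5 + L
(16*(-20))*M(-3, -5) = (16*(-20))*(5 - 5) = -320*0 = 0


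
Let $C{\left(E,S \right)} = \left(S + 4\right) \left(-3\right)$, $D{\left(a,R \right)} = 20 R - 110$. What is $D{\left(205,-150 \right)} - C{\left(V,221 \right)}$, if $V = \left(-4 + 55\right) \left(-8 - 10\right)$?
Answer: $-2435$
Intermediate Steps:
$D{\left(a,R \right)} = -110 + 20 R$
$V = -918$ ($V = 51 \left(-18\right) = -918$)
$C{\left(E,S \right)} = -12 - 3 S$ ($C{\left(E,S \right)} = \left(4 + S\right) \left(-3\right) = -12 - 3 S$)
$D{\left(205,-150 \right)} - C{\left(V,221 \right)} = \left(-110 + 20 \left(-150\right)\right) - \left(-12 - 663\right) = \left(-110 - 3000\right) - \left(-12 - 663\right) = -3110 - -675 = -3110 + 675 = -2435$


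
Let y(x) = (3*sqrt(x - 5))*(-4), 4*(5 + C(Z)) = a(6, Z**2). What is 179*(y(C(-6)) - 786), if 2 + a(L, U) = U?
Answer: -140694 - 1074*I*sqrt(6) ≈ -1.4069e+5 - 2630.8*I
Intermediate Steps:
a(L, U) = -2 + U
C(Z) = -11/2 + Z**2/4 (C(Z) = -5 + (-2 + Z**2)/4 = -5 + (-1/2 + Z**2/4) = -11/2 + Z**2/4)
y(x) = -12*sqrt(-5 + x) (y(x) = (3*sqrt(-5 + x))*(-4) = -12*sqrt(-5 + x))
179*(y(C(-6)) - 786) = 179*(-12*sqrt(-5 + (-11/2 + (1/4)*(-6)**2)) - 786) = 179*(-12*sqrt(-5 + (-11/2 + (1/4)*36)) - 786) = 179*(-12*sqrt(-5 + (-11/2 + 9)) - 786) = 179*(-12*sqrt(-5 + 7/2) - 786) = 179*(-6*I*sqrt(6) - 786) = 179*(-786 - 6*I*sqrt(6)) = -140694 - 1074*I*sqrt(6)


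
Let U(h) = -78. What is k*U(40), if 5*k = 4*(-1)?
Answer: 312/5 ≈ 62.400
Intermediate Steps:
k = -⅘ (k = (4*(-1))/5 = (⅕)*(-4) = -⅘ ≈ -0.80000)
k*U(40) = -⅘*(-78) = 312/5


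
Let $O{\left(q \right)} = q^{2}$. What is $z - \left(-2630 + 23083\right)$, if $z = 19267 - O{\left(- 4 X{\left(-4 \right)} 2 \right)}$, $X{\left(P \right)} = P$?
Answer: $-2210$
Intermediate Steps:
$z = 18243$ ($z = 19267 - \left(\left(-4\right) \left(-4\right) 2\right)^{2} = 19267 - \left(16 \cdot 2\right)^{2} = 19267 - 32^{2} = 19267 - 1024 = 18243$)
$z - \left(-2630 + 23083\right) = 18243 - \left(-2630 + 23083\right) = 18243 - 20453 = -2210$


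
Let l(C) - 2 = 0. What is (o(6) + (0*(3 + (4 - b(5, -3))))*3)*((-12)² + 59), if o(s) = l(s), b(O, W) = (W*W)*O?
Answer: 406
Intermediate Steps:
b(O, W) = O*W² (b(O, W) = W²*O = O*W²)
l(C) = 2 (l(C) = 2 + 0 = 2)
o(s) = 2
(o(6) + (0*(3 + (4 - b(5, -3))))*3)*((-12)² + 59) = (2 + (0*(3 + (4 - 5*(-3)²)))*3)*((-12)² + 59) = (2 + (0*(3 + (4 - 5*9)))*3)*(144 + 59) = (2 + (0*(3 + (4 - 1*45)))*3)*203 = (2 + (0*(3 + (4 - 45)))*3)*203 = (2 + (0*(3 - 41))*3)*203 = (2 + (0*(-38))*3)*203 = (2 + 0*3)*203 = (2 + 0)*203 = 2*203 = 406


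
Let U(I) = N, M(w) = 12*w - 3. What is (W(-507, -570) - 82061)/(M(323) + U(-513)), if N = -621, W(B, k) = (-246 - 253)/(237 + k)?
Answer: -13662907/541458 ≈ -25.234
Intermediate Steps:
W(B, k) = -499/(237 + k)
M(w) = -3 + 12*w
U(I) = -621
(W(-507, -570) - 82061)/(M(323) + U(-513)) = (-499/(237 - 570) - 82061)/((-3 + 12*323) - 621) = (-499/(-333) - 82061)/((-3 + 3876) - 621) = (-499*(-1/333) - 82061)/(3873 - 621) = (499/333 - 82061)/3252 = -27325814/333*1/3252 = -13662907/541458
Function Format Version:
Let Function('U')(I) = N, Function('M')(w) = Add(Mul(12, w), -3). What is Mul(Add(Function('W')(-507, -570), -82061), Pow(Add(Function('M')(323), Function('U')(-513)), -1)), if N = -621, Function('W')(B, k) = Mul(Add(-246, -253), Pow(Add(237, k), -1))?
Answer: Rational(-13662907, 541458) ≈ -25.234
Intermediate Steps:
Function('W')(B, k) = Mul(-499, Pow(Add(237, k), -1))
Function('M')(w) = Add(-3, Mul(12, w))
Function('U')(I) = -621
Mul(Add(Function('W')(-507, -570), -82061), Pow(Add(Function('M')(323), Function('U')(-513)), -1)) = Mul(Add(Mul(-499, Pow(Add(237, -570), -1)), -82061), Pow(Add(Add(-3, Mul(12, 323)), -621), -1)) = Mul(Add(Mul(-499, Pow(-333, -1)), -82061), Pow(Add(Add(-3, 3876), -621), -1)) = Mul(Add(Mul(-499, Rational(-1, 333)), -82061), Pow(Add(3873, -621), -1)) = Mul(Add(Rational(499, 333), -82061), Pow(3252, -1)) = Mul(Rational(-27325814, 333), Rational(1, 3252)) = Rational(-13662907, 541458)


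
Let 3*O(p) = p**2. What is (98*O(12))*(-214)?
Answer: -1006656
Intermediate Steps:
O(p) = p**2/3
(98*O(12))*(-214) = (98*((1/3)*12**2))*(-214) = (98*((1/3)*144))*(-214) = (98*48)*(-214) = 4704*(-214) = -1006656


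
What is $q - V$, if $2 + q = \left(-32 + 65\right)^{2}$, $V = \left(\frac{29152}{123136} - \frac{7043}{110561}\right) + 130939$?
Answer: $- \frac{55244143327863}{425438728} \approx -1.2985 \cdot 10^{5}$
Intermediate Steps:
$V = \frac{55706595225199}{425438728}$ ($V = \left(29152 \cdot \frac{1}{123136} - \frac{7043}{110561}\right) + 130939 = \left(\frac{911}{3848} - \frac{7043}{110561}\right) + 130939 = \frac{73619607}{425438728} + 130939 = \frac{55706595225199}{425438728} \approx 1.3094 \cdot 10^{5}$)
$q = 1087$ ($q = -2 + \left(-32 + 65\right)^{2} = -2 + 33^{2} = -2 + 1089 = 1087$)
$q - V = 1087 - \frac{55706595225199}{425438728} = - \frac{55244143327863}{425438728}$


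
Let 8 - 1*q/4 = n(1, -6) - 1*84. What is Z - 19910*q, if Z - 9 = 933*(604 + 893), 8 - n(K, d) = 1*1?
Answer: -5372690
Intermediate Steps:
n(K, d) = 7 (n(K, d) = 8 - 1 = 7)
q = 340 (q = 32 - 4*(7 - 1*84) = 32 - 4*(7 - 84) = 32 - 4*(-77) = 32 + 308 = 340)
Z = 1396710 (Z = 9 + 933*(604 + 893) = 9 + 933*1497 = 9 + 1396701 = 1396710)
Z - 19910*q = 1396710 - 19910*340 = 1396710 - 6769400 = -5372690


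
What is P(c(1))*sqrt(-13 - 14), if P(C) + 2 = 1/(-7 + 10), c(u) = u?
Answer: -5*I*sqrt(3) ≈ -8.6602*I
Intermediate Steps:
P(C) = -5/3 (P(C) = -2 + 1/(-7 + 10) = -2 + 1/3 = -5/3)
P(c(1))*sqrt(-13 - 14) = -5*sqrt(-13 - 14)/3 = -5*I*sqrt(3)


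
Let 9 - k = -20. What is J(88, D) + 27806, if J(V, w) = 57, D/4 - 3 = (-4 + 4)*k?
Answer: 27863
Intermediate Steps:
k = 29 (k = 9 - 1*(-20) = 9 + 20 = 29)
D = 12 (D = 12 + 4*((-4 + 4)*29) = 12 + 4*(0*29) = 12 + 4*0 = 12 + 0 = 12)
J(88, D) + 27806 = 57 + 27806 = 27863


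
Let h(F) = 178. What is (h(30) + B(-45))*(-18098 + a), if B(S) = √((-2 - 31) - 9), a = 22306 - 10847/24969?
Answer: 18700449490/24969 + 105058705*I*√42/24969 ≈ 7.4895e+5 + 27268.0*I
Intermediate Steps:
a = 556947667/24969 (a = 22306 - 10847/24969 = 556947667/24969 ≈ 22306.)
B(S) = I*√42 (B(S) = √(-33 - 9) = √(-42) = I*√42)
(h(30) + B(-45))*(-18098 + a) = (178 + I*√42)*(-18098 + 556947667/24969) = (178 + I*√42)*(105058705/24969) = 18700449490/24969 + 105058705*I*√42/24969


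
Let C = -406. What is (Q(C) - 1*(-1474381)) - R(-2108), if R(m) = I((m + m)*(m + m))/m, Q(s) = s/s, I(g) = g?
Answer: 1482814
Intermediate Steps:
Q(s) = 1
R(m) = 4*m (R(m) = ((m + m)*(m + m))/m = ((2*m)*(2*m))/m = (4*m**2)/m = 4*m)
(Q(C) - 1*(-1474381)) - R(-2108) = (1 - 1*(-1474381)) - 4*(-2108) = (1 + 1474381) - 1*(-8432) = 1474382 + 8432 = 1482814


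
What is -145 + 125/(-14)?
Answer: -2155/14 ≈ -153.93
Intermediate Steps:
-145 + 125/(-14) = -145 + 125*(-1/14) = -145 - 125/14 = -2155/14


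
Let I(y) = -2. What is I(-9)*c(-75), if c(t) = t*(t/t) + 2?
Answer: 146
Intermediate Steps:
c(t) = 2 + t (c(t) = t*1 + 2 = t + 2 = 2 + t)
I(-9)*c(-75) = -2*(2 - 75) = -2*(-73) = 146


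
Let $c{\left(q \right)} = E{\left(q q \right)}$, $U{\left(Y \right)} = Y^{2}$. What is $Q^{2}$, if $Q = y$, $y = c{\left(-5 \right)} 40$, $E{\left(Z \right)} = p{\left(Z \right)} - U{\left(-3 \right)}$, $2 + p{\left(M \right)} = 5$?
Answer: $57600$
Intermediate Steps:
$p{\left(M \right)} = 3$ ($p{\left(M \right)} = -2 + 5 = 3$)
$E{\left(Z \right)} = -6$ ($E{\left(Z \right)} = 3 - \left(-3\right)^{2} = 3 - 9 = -6$)
$c{\left(q \right)} = -6$
$y = -240$ ($y = \left(-6\right) 40 = -240$)
$Q = -240$
$Q^{2} = \left(-240\right)^{2} = 57600$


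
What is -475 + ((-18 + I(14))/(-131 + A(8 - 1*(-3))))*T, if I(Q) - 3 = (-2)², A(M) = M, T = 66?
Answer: -9379/20 ≈ -468.95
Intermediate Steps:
I(Q) = 7 (I(Q) = 3 + (-2)² = 3 + 4 = 7)
-475 + ((-18 + I(14))/(-131 + A(8 - 1*(-3))))*T = -475 + ((-18 + 7)/(-131 + (8 - 1*(-3))))*66 = -475 - 11/(-131 + (8 + 3))*66 = -475 - 11/(-131 + 11)*66 = -475 - 11/(-120)*66 = -475 - 11*(-1/120)*66 = -475 + (11/120)*66 = -475 + 121/20 = -9379/20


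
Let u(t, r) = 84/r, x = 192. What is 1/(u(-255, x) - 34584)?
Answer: -16/553337 ≈ -2.8915e-5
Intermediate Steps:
1/(u(-255, x) - 34584) = 1/(84/192 - 34584) = 1/(84*(1/192) - 34584) = 1/(7/16 - 34584) = 1/(-553337/16) = -16/553337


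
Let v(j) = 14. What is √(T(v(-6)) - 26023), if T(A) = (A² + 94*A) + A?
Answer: I*√24497 ≈ 156.52*I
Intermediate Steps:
T(A) = A² + 95*A
√(T(v(-6)) - 26023) = √(14*(95 + 14) - 26023) = √(14*109 - 26023) = √(1526 - 26023) = √(-24497) = I*√24497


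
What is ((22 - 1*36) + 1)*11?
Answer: -143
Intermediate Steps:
((22 - 1*36) + 1)*11 = ((22 - 36) + 1)*11 = (-14 + 1)*11 = -13*11 = -143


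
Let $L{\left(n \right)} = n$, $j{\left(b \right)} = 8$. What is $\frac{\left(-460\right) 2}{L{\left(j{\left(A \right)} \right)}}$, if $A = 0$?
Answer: $-115$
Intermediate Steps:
$\frac{\left(-460\right) 2}{L{\left(j{\left(A \right)} \right)}} = \frac{\left(-460\right) 2}{8} = \left(-920\right) \frac{1}{8} = -115$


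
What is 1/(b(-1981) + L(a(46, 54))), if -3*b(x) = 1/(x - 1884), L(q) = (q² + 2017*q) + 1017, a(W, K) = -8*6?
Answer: -11595/1084074524 ≈ -1.0696e-5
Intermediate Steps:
a(W, K) = -48
L(q) = 1017 + q² + 2017*q
b(x) = -1/(3*(-1884 + x)) (b(x) = -1/(3*(x - 1884)) = -1/(3*(-1884 + x)))
1/(b(-1981) + L(a(46, 54))) = 1/(-1/(-5652 + 3*(-1981)) + (1017 + (-48)² + 2017*(-48))) = 1/(-1/(-5652 - 5943) + (1017 + 2304 - 96816)) = 1/(-1/(-11595) - 93495) = 1/(-1*(-1/11595) - 93495) = 1/(1/11595 - 93495) = 1/(-1084074524/11595) = -11595/1084074524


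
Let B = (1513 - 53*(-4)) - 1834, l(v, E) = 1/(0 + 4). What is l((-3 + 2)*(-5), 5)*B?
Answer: -109/4 ≈ -27.250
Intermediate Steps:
l(v, E) = ¼ (l(v, E) = 1/4 = ¼)
B = -109 (B = (1513 + 212) - 1834 = 1725 - 1834 = -109)
l((-3 + 2)*(-5), 5)*B = (¼)*(-109) = -109/4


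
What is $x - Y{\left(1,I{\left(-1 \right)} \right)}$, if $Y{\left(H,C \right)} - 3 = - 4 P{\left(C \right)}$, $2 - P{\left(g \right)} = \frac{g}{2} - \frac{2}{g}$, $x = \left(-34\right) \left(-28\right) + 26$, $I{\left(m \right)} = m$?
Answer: $977$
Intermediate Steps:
$x = 978$ ($x = 952 + 26 = 978$)
$P{\left(g \right)} = 2 + \frac{2}{g} - \frac{g}{2}$ ($P{\left(g \right)} = 2 - \left(\frac{g}{2} - \frac{2}{g}\right) = 2 + \frac{2}{g} - \frac{g}{2}$)
$Y{\left(H,C \right)} = -5 - \frac{8}{C} + 2 C$ ($Y{\left(H,C \right)} = 3 - 4 \left(2 + \frac{2}{C} - \frac{C}{2}\right) = 3 - \left(8 - 2 C + \frac{8}{C}\right) = -5 - \frac{8}{C} + 2 C$)
$x - Y{\left(1,I{\left(-1 \right)} \right)} = 978 - \left(-5 - \frac{8}{-1} + 2 \left(-1\right)\right) = 978 - \left(-5 - -8 - 2\right) = 978 - \left(-5 + 8 - 2\right) = 978 - 1 = 977$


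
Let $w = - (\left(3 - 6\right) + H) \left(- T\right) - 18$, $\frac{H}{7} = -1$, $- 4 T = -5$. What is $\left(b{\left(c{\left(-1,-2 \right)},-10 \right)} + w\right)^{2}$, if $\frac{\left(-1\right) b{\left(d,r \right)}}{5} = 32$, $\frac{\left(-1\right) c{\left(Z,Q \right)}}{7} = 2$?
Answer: $\frac{145161}{4} \approx 36290.0$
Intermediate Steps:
$T = \frac{5}{4}$ ($T = \left(- \frac{1}{4}\right) \left(-5\right) = \frac{5}{4} \approx 1.25$)
$c{\left(Z,Q \right)} = -14$ ($c{\left(Z,Q \right)} = \left(-7\right) 2 = -14$)
$b{\left(d,r \right)} = -160$ ($b{\left(d,r \right)} = \left(-5\right) 32 = -160$)
$H = -7$ ($H = 7 \left(-1\right) = -7$)
$w = - \frac{61}{2}$ ($w = - (\left(3 - 6\right) - 7) \left(\left(-1\right) \frac{5}{4}\right) - 18 = - (-3 - 7) \left(- \frac{5}{4}\right) - 18 = \left(-1\right) \left(-10\right) \left(- \frac{5}{4}\right) - 18 = 10 \left(- \frac{5}{4}\right) - 18 = - \frac{25}{2} - 18 = - \frac{61}{2} \approx -30.5$)
$\left(b{\left(c{\left(-1,-2 \right)},-10 \right)} + w\right)^{2} = \left(-160 - \frac{61}{2}\right)^{2} = \left(- \frac{381}{2}\right)^{2} = \frac{145161}{4}$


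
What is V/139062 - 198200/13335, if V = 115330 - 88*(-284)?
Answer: -17476799/1261491 ≈ -13.854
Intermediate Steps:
V = 140322 (V = 115330 - 1*(-24992) = 115330 + 24992 = 140322)
V/139062 - 198200/13335 = 140322/139062 - 198200/13335 = 140322*(1/139062) - 198200*1/13335 = 3341/3311 - 39640/2667 = -17476799/1261491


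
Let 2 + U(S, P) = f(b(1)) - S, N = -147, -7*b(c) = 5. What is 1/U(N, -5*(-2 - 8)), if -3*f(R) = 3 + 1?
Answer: 3/431 ≈ 0.0069606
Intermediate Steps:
b(c) = -5/7 (b(c) = -⅐*5 = -5/7)
f(R) = -4/3 (f(R) = -(3 + 1)/3 = -⅓*4 = -4/3)
U(S, P) = -10/3 - S (U(S, P) = -2 + (-4/3 - S) = -10/3 - S)
1/U(N, -5*(-2 - 8)) = 1/(-10/3 - 1*(-147)) = 1/(-10/3 + 147) = 1/(431/3) = 3/431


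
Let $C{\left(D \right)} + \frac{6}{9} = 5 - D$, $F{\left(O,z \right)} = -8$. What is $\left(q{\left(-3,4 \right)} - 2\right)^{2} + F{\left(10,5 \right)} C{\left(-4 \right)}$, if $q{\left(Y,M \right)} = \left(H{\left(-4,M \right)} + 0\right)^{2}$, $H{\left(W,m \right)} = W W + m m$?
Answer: $\frac{3133252}{3} \approx 1.0444 \cdot 10^{6}$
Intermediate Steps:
$C{\left(D \right)} = \frac{13}{3} - D$ ($C{\left(D \right)} = - \frac{2}{3} - \left(-5 + D\right) = \frac{13}{3} - D$)
$H{\left(W,m \right)} = W^{2} + m^{2}$
$q{\left(Y,M \right)} = \left(16 + M^{2}\right)^{2}$ ($q{\left(Y,M \right)} = \left(\left(\left(-4\right)^{2} + M^{2}\right) + 0\right)^{2} = \left(\left(16 + M^{2}\right) + 0\right)^{2} = \left(16 + M^{2}\right)^{2}$)
$\left(q{\left(-3,4 \right)} - 2\right)^{2} + F{\left(10,5 \right)} C{\left(-4 \right)} = \left(\left(16 + 4^{2}\right)^{2} - 2\right)^{2} - 8 \left(\frac{13}{3} - -4\right) = \left(\left(16 + 16\right)^{2} - 2\right)^{2} - 8 \left(\frac{13}{3} + 4\right) = \left(32^{2} - 2\right)^{2} - \frac{200}{3} = \left(1024 - 2\right)^{2} - \frac{200}{3} = 1022^{2} - \frac{200}{3} = 1044484 - \frac{200}{3} = \frac{3133252}{3}$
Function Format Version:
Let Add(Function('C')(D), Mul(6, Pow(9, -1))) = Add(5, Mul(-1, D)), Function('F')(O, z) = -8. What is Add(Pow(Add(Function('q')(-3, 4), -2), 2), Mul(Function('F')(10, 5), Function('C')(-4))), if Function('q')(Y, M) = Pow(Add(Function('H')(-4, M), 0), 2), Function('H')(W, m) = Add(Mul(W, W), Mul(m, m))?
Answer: Rational(3133252, 3) ≈ 1.0444e+6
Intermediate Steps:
Function('C')(D) = Add(Rational(13, 3), Mul(-1, D)) (Function('C')(D) = Add(Rational(-2, 3), Add(5, Mul(-1, D))) = Add(Rational(13, 3), Mul(-1, D)))
Function('H')(W, m) = Add(Pow(W, 2), Pow(m, 2))
Function('q')(Y, M) = Pow(Add(16, Pow(M, 2)), 2) (Function('q')(Y, M) = Pow(Add(Add(Pow(-4, 2), Pow(M, 2)), 0), 2) = Pow(Add(Add(16, Pow(M, 2)), 0), 2) = Pow(Add(16, Pow(M, 2)), 2))
Add(Pow(Add(Function('q')(-3, 4), -2), 2), Mul(Function('F')(10, 5), Function('C')(-4))) = Add(Pow(Add(Pow(Add(16, Pow(4, 2)), 2), -2), 2), Mul(-8, Add(Rational(13, 3), Mul(-1, -4)))) = Add(Pow(Add(Pow(Add(16, 16), 2), -2), 2), Mul(-8, Add(Rational(13, 3), 4))) = Add(Pow(Add(Pow(32, 2), -2), 2), Mul(-8, Rational(25, 3))) = Add(Pow(Add(1024, -2), 2), Rational(-200, 3)) = Add(Pow(1022, 2), Rational(-200, 3)) = Add(1044484, Rational(-200, 3)) = Rational(3133252, 3)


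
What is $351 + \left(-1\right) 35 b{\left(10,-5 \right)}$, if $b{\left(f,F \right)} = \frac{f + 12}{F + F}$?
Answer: $428$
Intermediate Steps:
$b{\left(f,F \right)} = \frac{12 + f}{2 F}$
$351 + \left(-1\right) 35 b{\left(10,-5 \right)} = 351 + \left(-1\right) 35 \frac{12 + 10}{2 \left(-5\right)} = 351 - 35 \cdot \frac{1}{2} \left(- \frac{1}{5}\right) 22 = 351 - -77 = 351 + 77 = 428$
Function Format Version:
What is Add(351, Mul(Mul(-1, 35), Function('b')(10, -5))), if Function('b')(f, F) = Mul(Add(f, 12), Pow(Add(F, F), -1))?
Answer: 428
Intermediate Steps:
Function('b')(f, F) = Mul(Rational(1, 2), Pow(F, -1), Add(12, f)) (Function('b')(f, F) = Mul(Add(12, f), Pow(Mul(2, F), -1)) = Mul(Add(12, f), Mul(Rational(1, 2), Pow(F, -1))) = Mul(Rational(1, 2), Pow(F, -1), Add(12, f)))
Add(351, Mul(Mul(-1, 35), Function('b')(10, -5))) = Add(351, Mul(Mul(-1, 35), Mul(Rational(1, 2), Pow(-5, -1), Add(12, 10)))) = Add(351, Mul(-35, Mul(Rational(1, 2), Rational(-1, 5), 22))) = Add(351, Mul(-35, Rational(-11, 5))) = Add(351, 77) = 428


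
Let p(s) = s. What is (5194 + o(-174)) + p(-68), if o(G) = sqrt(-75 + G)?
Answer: 5126 + I*sqrt(249) ≈ 5126.0 + 15.78*I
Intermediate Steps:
(5194 + o(-174)) + p(-68) = (5194 + sqrt(-75 - 174)) - 68 = (5194 + sqrt(-249)) - 68 = (5194 + I*sqrt(249)) - 68 = 5126 + I*sqrt(249)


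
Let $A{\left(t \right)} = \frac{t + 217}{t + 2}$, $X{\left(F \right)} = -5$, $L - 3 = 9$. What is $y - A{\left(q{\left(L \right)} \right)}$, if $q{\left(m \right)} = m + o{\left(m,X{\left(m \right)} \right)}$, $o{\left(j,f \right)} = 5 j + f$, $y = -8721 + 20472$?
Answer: $\frac{810535}{69} \approx 11747.0$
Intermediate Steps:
$L = 12$ ($L = 3 + 9 = 12$)
$y = 11751$
$o{\left(j,f \right)} = f + 5 j$
$q{\left(m \right)} = -5 + 6 m$ ($q{\left(m \right)} = m + \left(-5 + 5 m\right) = -5 + 6 m$)
$A{\left(t \right)} = \frac{217 + t}{2 + t}$
$y - A{\left(q{\left(L \right)} \right)} = 11751 - \frac{217 + \left(-5 + 6 \cdot 12\right)}{2 + \left(-5 + 6 \cdot 12\right)} = 11751 - \frac{217 + \left(-5 + 72\right)}{2 + \left(-5 + 72\right)} = 11751 - \frac{217 + 67}{2 + 67} = 11751 - \frac{1}{69} \cdot 284 = 11751 - \frac{284}{69} = \frac{810535}{69}$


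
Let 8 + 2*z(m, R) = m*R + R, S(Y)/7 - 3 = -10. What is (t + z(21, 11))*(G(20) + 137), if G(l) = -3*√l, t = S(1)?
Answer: 9316 - 408*√5 ≈ 8403.7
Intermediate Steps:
S(Y) = -49 (S(Y) = 21 + 7*(-10) = 21 - 70 = -49)
z(m, R) = -4 + R/2 + R*m/2 (z(m, R) = -4 + (m*R + R)/2 = -4 + (R*m + R)/2 = -4 + (R + R*m)/2 = -4 + (R/2 + R*m/2) = -4 + R/2 + R*m/2)
t = -49
(t + z(21, 11))*(G(20) + 137) = (-49 + (-4 + (½)*11 + (½)*11*21))*(-6*√5 + 137) = (-49 + (-4 + 11/2 + 231/2))*(-6*√5 + 137) = (-49 + 117)*(-6*√5 + 137) = 68*(137 - 6*√5) = 9316 - 408*√5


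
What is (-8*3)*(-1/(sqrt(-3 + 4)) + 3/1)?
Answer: -48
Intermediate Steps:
(-8*3)*(-1/(sqrt(-3 + 4)) + 3/1) = -24*(-1/(sqrt(1)) + 3*1) = -24*(-1/1 + 3) = -24*(-1*1 + 3) = -24*(-1 + 3) = -24*2 = -48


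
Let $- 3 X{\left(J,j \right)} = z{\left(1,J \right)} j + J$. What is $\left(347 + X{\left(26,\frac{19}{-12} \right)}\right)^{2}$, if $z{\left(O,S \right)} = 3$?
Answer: $\frac{16638241}{144} \approx 1.1554 \cdot 10^{5}$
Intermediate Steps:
$X{\left(J,j \right)} = - j - \frac{J}{3}$ ($X{\left(J,j \right)} = - \frac{3 j + J}{3} = - \frac{J + 3 j}{3} = - j - \frac{J}{3}$)
$\left(347 + X{\left(26,\frac{19}{-12} \right)}\right)^{2} = \left(347 - \left(\frac{26}{3} + \frac{19}{-12}\right)\right)^{2} = \left(347 - \left(\frac{26}{3} + 19 \left(- \frac{1}{12}\right)\right)\right)^{2} = \left(347 - \frac{85}{12}\right)^{2} = \left(\frac{4079}{12}\right)^{2} = \frac{16638241}{144}$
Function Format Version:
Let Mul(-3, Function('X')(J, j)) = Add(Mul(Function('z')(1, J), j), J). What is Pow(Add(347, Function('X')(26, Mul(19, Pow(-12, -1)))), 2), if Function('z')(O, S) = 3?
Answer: Rational(16638241, 144) ≈ 1.1554e+5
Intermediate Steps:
Function('X')(J, j) = Add(Mul(-1, j), Mul(Rational(-1, 3), J)) (Function('X')(J, j) = Mul(Rational(-1, 3), Add(Mul(3, j), J)) = Mul(Rational(-1, 3), Add(J, Mul(3, j))) = Add(Mul(-1, j), Mul(Rational(-1, 3), J)))
Pow(Add(347, Function('X')(26, Mul(19, Pow(-12, -1)))), 2) = Pow(Add(347, Add(Mul(-1, Mul(19, Pow(-12, -1))), Mul(Rational(-1, 3), 26))), 2) = Pow(Add(347, Add(Mul(-1, Mul(19, Rational(-1, 12))), Rational(-26, 3))), 2) = Pow(Add(347, Add(Mul(-1, Rational(-19, 12)), Rational(-26, 3))), 2) = Pow(Add(347, Add(Rational(19, 12), Rational(-26, 3))), 2) = Pow(Add(347, Rational(-85, 12)), 2) = Pow(Rational(4079, 12), 2) = Rational(16638241, 144)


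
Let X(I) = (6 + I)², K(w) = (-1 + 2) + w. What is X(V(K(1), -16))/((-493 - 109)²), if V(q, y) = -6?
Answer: 0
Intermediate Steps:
K(w) = 1 + w
X(V(K(1), -16))/((-493 - 109)²) = (6 - 6)²/((-493 - 109)²) = 0²/((-602)²) = 0/362404 = 0*(1/362404) = 0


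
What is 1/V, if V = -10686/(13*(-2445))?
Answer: 815/274 ≈ 2.9745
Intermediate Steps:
V = 274/815 (V = -10686/(-31785) = -10686*(-1/31785) = 274/815 ≈ 0.33620)
1/V = 1/(274/815) = 815/274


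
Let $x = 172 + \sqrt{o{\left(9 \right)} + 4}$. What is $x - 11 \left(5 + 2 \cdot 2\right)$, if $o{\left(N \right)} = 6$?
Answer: $73 + \sqrt{10} \approx 76.162$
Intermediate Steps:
$x = 172 + \sqrt{10}$ ($x = 172 + \sqrt{6 + 4} = 172 + \sqrt{10} \approx 175.16$)
$x - 11 \left(5 + 2 \cdot 2\right) = \left(172 + \sqrt{10}\right) - 11 \left(5 + 2 \cdot 2\right) = \left(172 + \sqrt{10}\right) - 11 \left(5 + 4\right) = \left(172 + \sqrt{10}\right) - 11 \cdot 9 = \left(172 + \sqrt{10}\right) - 99 = 73 + \sqrt{10}$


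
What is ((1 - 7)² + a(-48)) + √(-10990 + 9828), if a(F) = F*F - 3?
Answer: 2337 + I*√1162 ≈ 2337.0 + 34.088*I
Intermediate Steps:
a(F) = -3 + F² (a(F) = F² - 3 = -3 + F²)
((1 - 7)² + a(-48)) + √(-10990 + 9828) = ((1 - 7)² + (-3 + (-48)²)) + √(-10990 + 9828) = ((-6)² + (-3 + 2304)) + √(-1162) = (36 + 2301) + I*√1162 = 2337 + I*√1162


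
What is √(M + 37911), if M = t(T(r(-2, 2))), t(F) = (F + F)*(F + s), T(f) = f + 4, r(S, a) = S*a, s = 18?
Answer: √37911 ≈ 194.71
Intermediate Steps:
T(f) = 4 + f
t(F) = 2*F*(18 + F) (t(F) = (F + F)*(F + 18) = (2*F)*(18 + F) = 2*F*(18 + F))
M = 0 (M = 2*(4 - 2*2)*(18 + (4 - 2*2)) = 2*(4 - 4)*(18 + (4 - 4)) = 2*0*(18 + 0) = 2*0*18 = 0)
√(M + 37911) = √(0 + 37911) = √37911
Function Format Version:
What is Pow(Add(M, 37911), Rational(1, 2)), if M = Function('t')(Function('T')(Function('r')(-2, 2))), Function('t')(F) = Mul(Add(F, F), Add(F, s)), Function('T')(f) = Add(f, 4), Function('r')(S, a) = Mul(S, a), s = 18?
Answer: Pow(37911, Rational(1, 2)) ≈ 194.71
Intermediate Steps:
Function('T')(f) = Add(4, f)
Function('t')(F) = Mul(2, F, Add(18, F)) (Function('t')(F) = Mul(Add(F, F), Add(F, 18)) = Mul(Mul(2, F), Add(18, F)) = Mul(2, F, Add(18, F)))
M = 0 (M = Mul(2, Add(4, Mul(-2, 2)), Add(18, Add(4, Mul(-2, 2)))) = Mul(2, Add(4, -4), Add(18, Add(4, -4))) = Mul(2, 0, Add(18, 0)) = Mul(2, 0, 18) = 0)
Pow(Add(M, 37911), Rational(1, 2)) = Pow(Add(0, 37911), Rational(1, 2)) = Pow(37911, Rational(1, 2))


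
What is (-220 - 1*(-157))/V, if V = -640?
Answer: 63/640 ≈ 0.098438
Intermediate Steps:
(-220 - 1*(-157))/V = (-220 - 1*(-157))/(-640) = (-220 + 157)*(-1/640) = -63*(-1/640) = 63/640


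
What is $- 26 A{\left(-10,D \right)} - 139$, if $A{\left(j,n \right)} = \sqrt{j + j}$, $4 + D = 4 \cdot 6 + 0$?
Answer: $-139 - 52 i \sqrt{5} \approx -139.0 - 116.28 i$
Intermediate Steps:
$D = 20$ ($D = -4 + \left(4 \cdot 6 + 0\right) = -4 + \left(24 + 0\right) = -4 + 24 = 20$)
$A{\left(j,n \right)} = \sqrt{2} \sqrt{j}$ ($A{\left(j,n \right)} = \sqrt{2 j} = \sqrt{2} \sqrt{j}$)
$- 26 A{\left(-10,D \right)} - 139 = - 26 \sqrt{2} \sqrt{-10} - 139 = - 26 \sqrt{2} i \sqrt{10} - 139 = - 26 \cdot 2 i \sqrt{5} - 139 = - 52 i \sqrt{5} - 139 = -139 - 52 i \sqrt{5}$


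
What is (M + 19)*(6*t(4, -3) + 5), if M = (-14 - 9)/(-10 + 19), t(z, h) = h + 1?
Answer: -1036/9 ≈ -115.11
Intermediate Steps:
t(z, h) = 1 + h
M = -23/9 ≈ -2.5556
(M + 19)*(6*t(4, -3) + 5) = (-23/9 + 19)*(6*(1 - 3) + 5) = 148*(6*(-2) + 5)/9 = 148*(-12 + 5)/9 = (148/9)*(-7) = -1036/9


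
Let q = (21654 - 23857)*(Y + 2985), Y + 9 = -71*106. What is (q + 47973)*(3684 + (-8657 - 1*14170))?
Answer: -192801079089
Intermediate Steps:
Y = -7535 (Y = -9 - 71*106 = -9 - 7526 = -7535)
q = 10023650 (q = (21654 - 23857)*(-7535 + 2985) = -2203*(-4550) = 10023650)
(q + 47973)*(3684 + (-8657 - 1*14170)) = (10023650 + 47973)*(3684 + (-8657 - 1*14170)) = 10071623*(3684 + (-8657 - 14170)) = 10071623*(3684 - 22827) = 10071623*(-19143) = -192801079089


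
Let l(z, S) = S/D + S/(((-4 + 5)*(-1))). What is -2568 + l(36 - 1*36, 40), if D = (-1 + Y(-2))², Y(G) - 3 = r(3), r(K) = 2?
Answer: -5211/2 ≈ -2605.5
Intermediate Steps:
Y(G) = 5 (Y(G) = 3 + 2 = 5)
D = 16 (D = (-1 + 5)² = 4² = 16)
l(z, S) = -15*S/16 (l(z, S) = S/16 + S/(((-4 + 5)*(-1))) = S*(1/16) + S/((1*(-1))) = S/16 + S/(-1) = S/16 + S*(-1) = S/16 - S = -15*S/16)
-2568 + l(36 - 1*36, 40) = -2568 - 15/16*40 = -2568 - 75/2 = -5211/2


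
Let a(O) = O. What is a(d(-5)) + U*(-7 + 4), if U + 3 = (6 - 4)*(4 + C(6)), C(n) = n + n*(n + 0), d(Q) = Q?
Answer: -272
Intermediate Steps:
C(n) = n + n² (C(n) = n + n*n = n + n²)
U = 89 (U = -3 + (6 - 4)*(4 + 6*(1 + 6)) = -3 + 2*(4 + 6*7) = -3 + 2*(4 + 42) = -3 + 2*46 = -3 + 92 = 89)
a(d(-5)) + U*(-7 + 4) = -5 + 89*(-7 + 4) = -5 + 89*(-3) = -5 - 267 = -272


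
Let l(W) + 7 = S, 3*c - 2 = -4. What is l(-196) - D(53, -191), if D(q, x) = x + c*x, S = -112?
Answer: -166/3 ≈ -55.333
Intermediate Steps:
c = -⅔ (c = ⅔ + (⅓)*(-4) = ⅔ - 4/3 = -⅔ ≈ -0.66667)
l(W) = -119 (l(W) = -7 - 112 = -119)
D(q, x) = x/3 (D(q, x) = x - 2*x/3 = x/3)
l(-196) - D(53, -191) = -119 - (-191)/3 = -119 - 1*(-191/3) = -119 + 191/3 = -166/3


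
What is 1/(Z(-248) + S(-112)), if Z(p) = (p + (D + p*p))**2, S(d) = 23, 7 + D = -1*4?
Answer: 1/3750950048 ≈ 2.6660e-10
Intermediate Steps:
D = -11 (D = -7 - 1*4 = -7 - 4 = -11)
Z(p) = (-11 + p + p**2)**2 (Z(p) = (p + (-11 + p*p))**2 = (p + (-11 + p**2))**2 = (-11 + p + p**2)**2)
1/(Z(-248) + S(-112)) = 1/((-11 - 248 + (-248)**2)**2 + 23) = 1/((-11 - 248 + 61504)**2 + 23) = 1/(61245**2 + 23) = 1/(3750950025 + 23) = 1/3750950048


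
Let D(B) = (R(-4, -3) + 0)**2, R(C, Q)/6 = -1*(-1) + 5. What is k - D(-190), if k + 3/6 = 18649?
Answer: 34705/2 ≈ 17353.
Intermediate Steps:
k = 37297/2 (k = -1/2 + 18649 = 37297/2 ≈ 18649.)
R(C, Q) = 36 (R(C, Q) = 6*(-1*(-1) + 5) = 6*(1 + 5) = 6*6 = 36)
D(B) = 1296 (D(B) = (36 + 0)**2 = 36**2 = 1296)
k - D(-190) = 37297/2 - 1*1296 = 37297/2 - 1296 = 34705/2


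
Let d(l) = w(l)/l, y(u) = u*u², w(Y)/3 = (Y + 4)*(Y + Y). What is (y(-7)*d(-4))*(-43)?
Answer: 0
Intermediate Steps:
w(Y) = 6*Y*(4 + Y) (w(Y) = 3*((Y + 4)*(Y + Y)) = 3*((4 + Y)*(2*Y)) = 3*(2*Y*(4 + Y)) = 6*Y*(4 + Y))
y(u) = u³
d(l) = 24 + 6*l (d(l) = (6*l*(4 + l))/l = 24 + 6*l)
(y(-7)*d(-4))*(-43) = ((-7)³*(24 + 6*(-4)))*(-43) = -343*(24 - 24)*(-43) = -343*0*(-43) = 0*(-43) = 0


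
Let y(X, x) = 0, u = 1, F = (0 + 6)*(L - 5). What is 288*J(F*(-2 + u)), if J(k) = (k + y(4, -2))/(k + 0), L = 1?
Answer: 288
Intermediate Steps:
F = -24 (F = (0 + 6)*(1 - 5) = 6*(-4) = -24)
J(k) = 1 (J(k) = (k + 0)/(k + 0) = k/k = 1)
288*J(F*(-2 + u)) = 288*1 = 288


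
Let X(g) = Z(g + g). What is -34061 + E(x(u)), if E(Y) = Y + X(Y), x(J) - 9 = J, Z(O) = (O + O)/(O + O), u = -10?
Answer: -34061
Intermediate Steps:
Z(O) = 1 (Z(O) = (2*O)/((2*O)) = (2*O)*(1/(2*O)) = 1)
x(J) = 9 + J
X(g) = 1
E(Y) = 1 + Y (E(Y) = Y + 1 = 1 + Y)
-34061 + E(x(u)) = -34061 + (1 + (9 - 10)) = -34061 + (1 - 1) = -34061 + 0 = -34061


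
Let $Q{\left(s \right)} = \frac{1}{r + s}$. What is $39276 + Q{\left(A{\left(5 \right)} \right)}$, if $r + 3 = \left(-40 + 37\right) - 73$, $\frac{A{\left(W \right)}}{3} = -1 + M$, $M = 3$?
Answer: $\frac{2867147}{73} \approx 39276.0$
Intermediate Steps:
$A{\left(W \right)} = 6$ ($A{\left(W \right)} = 3 \left(-1 + 3\right) = 3 \cdot 2 = 6$)
$r = -79$ ($r = -3 + \left(\left(-40 + 37\right) - 73\right) = -3 - 76 = -79$)
$Q{\left(s \right)} = \frac{1}{-79 + s}$
$39276 + Q{\left(A{\left(5 \right)} \right)} = 39276 + \frac{1}{-79 + 6} = 39276 + \frac{1}{-73} = 39276 - \frac{1}{73} = \frac{2867147}{73}$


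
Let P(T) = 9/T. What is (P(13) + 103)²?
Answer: 1817104/169 ≈ 10752.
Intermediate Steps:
(P(13) + 103)² = (9/13 + 103)² = (1348/13)² = 1817104/169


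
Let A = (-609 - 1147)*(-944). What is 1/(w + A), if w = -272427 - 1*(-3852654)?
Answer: 1/5237891 ≈ 1.9092e-7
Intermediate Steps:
w = 3580227 (w = -272427 + 3852654 = 3580227)
A = 1657664 (A = -1756*(-944) = 1657664)
1/(w + A) = 1/(3580227 + 1657664) = 1/5237891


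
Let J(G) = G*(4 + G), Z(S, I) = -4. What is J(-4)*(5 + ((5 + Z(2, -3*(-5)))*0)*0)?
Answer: 0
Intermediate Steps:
J(-4)*(5 + ((5 + Z(2, -3*(-5)))*0)*0) = (-4*(4 - 4))*(5 + ((5 - 4)*0)*0) = (-4*0)*(5 + (1*0)*0) = 0*(5 + 0*0) = 0*(5 + 0) = 0*5 = 0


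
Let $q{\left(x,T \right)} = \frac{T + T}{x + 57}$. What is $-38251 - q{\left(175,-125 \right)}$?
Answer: $- \frac{4436991}{116} \approx -38250.0$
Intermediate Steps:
$q{\left(x,T \right)} = \frac{2 T}{57 + x}$
$-38251 - q{\left(175,-125 \right)} = -38251 - 2 \left(-125\right) \frac{1}{57 + 175} = -38251 - 2 \left(-125\right) \frac{1}{232} = -38251 - - \frac{125}{116} = -38251 + \frac{125}{116} = - \frac{4436991}{116}$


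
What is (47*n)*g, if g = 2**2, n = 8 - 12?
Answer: -752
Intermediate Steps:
n = -4
g = 4
(47*n)*g = (47*(-4))*4 = -188*4 = -752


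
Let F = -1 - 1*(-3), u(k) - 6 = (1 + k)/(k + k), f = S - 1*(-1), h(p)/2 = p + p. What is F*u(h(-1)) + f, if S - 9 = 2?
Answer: 99/4 ≈ 24.750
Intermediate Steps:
S = 11 (S = 9 + 2 = 11)
h(p) = 4*p (h(p) = 2*(p + p) = 2*(2*p) = 4*p)
f = 12 (f = 11 - 1*(-1) = 11 + 1 = 12)
u(k) = 6 + (1 + k)/(2*k) (u(k) = 6 + (1 + k)/(k + k) = 6 + (1 + k)/((2*k)) = 6 + (1 + k)*(1/(2*k)) = 6 + (1 + k)/(2*k))
F = 2 (F = -1 + 3 = 2)
F*u(h(-1)) + f = 2*((1 + 13*(4*(-1)))/(2*((4*(-1))))) + 12 = 2*((½)*(1 + 13*(-4))/(-4)) + 12 = 2*((½)*(-¼)*(1 - 52)) + 12 = 2*((½)*(-¼)*(-51)) + 12 = 2*(51/8) + 12 = 51/4 + 12 = 99/4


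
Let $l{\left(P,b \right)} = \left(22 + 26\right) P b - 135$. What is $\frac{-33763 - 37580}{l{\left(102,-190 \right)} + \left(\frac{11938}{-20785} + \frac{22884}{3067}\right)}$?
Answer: $\frac{4547944670085}{59308729668031} \approx 0.076683$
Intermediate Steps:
$l{\left(P,b \right)} = -135 + 48 P b$ ($l{\left(P,b \right)} = 48 P b - 135 = -135 + 48 P b$)
$\frac{-33763 - 37580}{l{\left(102,-190 \right)} + \left(\frac{11938}{-20785} + \frac{22884}{3067}\right)} = \frac{-33763 - 37580}{\left(-135 + 48 \cdot 102 \left(-190\right)\right) + \left(\frac{11938}{-20785} + \frac{22884}{3067}\right)} = - \frac{71343}{\left(-135 - 930240\right) + \left(11938 \left(- \frac{1}{20785}\right) + 22884 \cdot \frac{1}{3067}\right)} = - \frac{71343}{-930375 + \left(- \frac{11938}{20785} + \frac{22884}{3067}\right)} = - \frac{71343}{-930375 + \frac{439030094}{63747595}} = - \frac{71343}{- \frac{59308729668031}{63747595}} = \left(-71343\right) \left(- \frac{63747595}{59308729668031}\right) = \frac{4547944670085}{59308729668031}$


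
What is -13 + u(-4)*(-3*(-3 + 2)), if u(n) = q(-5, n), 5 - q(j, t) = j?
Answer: 17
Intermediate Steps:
q(j, t) = 5 - j
u(n) = 10 (u(n) = 5 - 1*(-5) = 5 + 5 = 10)
-13 + u(-4)*(-3*(-3 + 2)) = -13 + 10*(-3*(-3 + 2)) = -13 + 10*(-3*(-1)) = -13 + 10*3 = -13 + 30 = 17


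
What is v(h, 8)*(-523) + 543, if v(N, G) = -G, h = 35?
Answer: 4727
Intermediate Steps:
v(h, 8)*(-523) + 543 = -1*8*(-523) + 543 = -8*(-523) + 543 = 4184 + 543 = 4727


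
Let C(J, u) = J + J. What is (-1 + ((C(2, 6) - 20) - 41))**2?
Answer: 3364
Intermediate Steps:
C(J, u) = 2*J
(-1 + ((C(2, 6) - 20) - 41))**2 = (-1 + ((2*2 - 20) - 41))**2 = (-1 + ((4 - 20) - 41))**2 = (-1 + (-16 - 41))**2 = (-1 - 57)**2 = (-58)**2 = 3364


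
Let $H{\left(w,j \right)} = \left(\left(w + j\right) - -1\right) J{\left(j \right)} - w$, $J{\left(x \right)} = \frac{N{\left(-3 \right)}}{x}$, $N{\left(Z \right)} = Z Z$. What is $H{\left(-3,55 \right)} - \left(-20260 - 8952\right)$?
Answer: $\frac{1607302}{55} \approx 29224.0$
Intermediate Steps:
$N{\left(Z \right)} = Z^{2}$
$J{\left(x \right)} = \frac{9}{x}$ ($J{\left(x \right)} = \frac{\left(-3\right)^{2}}{x} = \frac{9}{x}$)
$H{\left(w,j \right)} = - w + \frac{9 \left(1 + j + w\right)}{j}$ ($H{\left(w,j \right)} = \left(\left(w + j\right) - -1\right) \frac{9}{j} - w = \left(\left(j + w\right) + 1\right) \frac{9}{j} - w = \left(1 + j + w\right) \frac{9}{j} - w = \frac{9 \left(1 + j + w\right)}{j} - w = - w + \frac{9 \left(1 + j + w\right)}{j}$)
$H{\left(-3,55 \right)} - \left(-20260 - 8952\right) = \frac{9 + 9 \left(-3\right) + 55 \left(9 - -3\right)}{55} - \left(-20260 - 8952\right) = \frac{9 - 27 + 55 \left(9 + 3\right)}{55} - \left(-20260 - 8952\right) = \frac{9 - 27 + 55 \cdot 12}{55} - -29212 = \frac{9 - 27 + 660}{55} + 29212 = \frac{1}{55} \cdot 642 + 29212 = \frac{642}{55} + 29212 = \frac{1607302}{55}$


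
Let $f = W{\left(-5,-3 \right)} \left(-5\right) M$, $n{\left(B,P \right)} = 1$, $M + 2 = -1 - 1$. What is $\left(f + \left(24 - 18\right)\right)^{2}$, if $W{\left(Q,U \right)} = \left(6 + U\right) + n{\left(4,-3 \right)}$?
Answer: $7396$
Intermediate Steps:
$M = -4$ ($M = -2 - 2 = -4$)
$W{\left(Q,U \right)} = 7 + U$ ($W{\left(Q,U \right)} = \left(6 + U\right) + 1 = 7 + U$)
$f = 80$ ($f = \left(7 - 3\right) \left(-5\right) \left(-4\right) = 4 \left(-5\right) \left(-4\right) = \left(-20\right) \left(-4\right) = 80$)
$\left(f + \left(24 - 18\right)\right)^{2} = \left(80 + \left(24 - 18\right)\right)^{2} = \left(80 + 6\right)^{2} = 86^{2} = 7396$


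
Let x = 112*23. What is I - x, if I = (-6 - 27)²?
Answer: -1487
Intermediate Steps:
x = 2576
I = 1089 (I = (-33)² = 1089)
I - x = 1089 - 1*2576 = 1089 - 2576 = -1487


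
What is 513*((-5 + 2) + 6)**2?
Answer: 4617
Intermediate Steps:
513*((-5 + 2) + 6)**2 = 513*(-3 + 6)**2 = 513*3**2 = 513*9 = 4617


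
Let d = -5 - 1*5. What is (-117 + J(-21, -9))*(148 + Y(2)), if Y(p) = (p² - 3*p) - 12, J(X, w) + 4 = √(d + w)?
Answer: -16214 + 134*I*√19 ≈ -16214.0 + 584.09*I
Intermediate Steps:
d = -10 (d = -5 - 5 = -10)
J(X, w) = -4 + √(-10 + w)
Y(p) = -12 + p² - 3*p
(-117 + J(-21, -9))*(148 + Y(2)) = (-117 + (-4 + √(-10 - 9)))*(148 + (-12 + 2² - 3*2)) = (-117 + (-4 + √(-19)))*(148 + (-12 + 4 - 6)) = (-117 + (-4 + I*√19))*(148 - 14) = (-121 + I*√19)*134 = -16214 + 134*I*√19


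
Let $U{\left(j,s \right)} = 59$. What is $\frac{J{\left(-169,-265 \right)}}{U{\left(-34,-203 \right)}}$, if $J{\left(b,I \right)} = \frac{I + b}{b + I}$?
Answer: $\frac{1}{59} \approx 0.016949$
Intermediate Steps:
$J{\left(b,I \right)} = 1$ ($J{\left(b,I \right)} = \frac{I + b}{I + b} = 1$)
$\frac{J{\left(-169,-265 \right)}}{U{\left(-34,-203 \right)}} = 1 \cdot \frac{1}{59} = \frac{1}{59}$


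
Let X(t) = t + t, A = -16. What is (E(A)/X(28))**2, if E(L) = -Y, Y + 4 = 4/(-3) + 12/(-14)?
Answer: 4225/345744 ≈ 0.012220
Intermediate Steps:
Y = -130/21 (Y = -4 + (4/(-3) + 12/(-14)) = -4 + (4*(-1/3) + 12*(-1/14)) = -4 + (-4/3 - 6/7) = -4 - 46/21 = -130/21 ≈ -6.1905)
E(L) = 130/21 (E(L) = -1*(-130/21) = 130/21)
X(t) = 2*t
(E(A)/X(28))**2 = (130/(21*((2*28))))**2 = ((130/21)/56)**2 = ((130/21)*(1/56))**2 = (65/588)**2 = 4225/345744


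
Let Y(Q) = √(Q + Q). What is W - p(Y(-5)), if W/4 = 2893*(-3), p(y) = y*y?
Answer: -34706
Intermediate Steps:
Y(Q) = √2*√Q (Y(Q) = √(2*Q) = √2*√Q)
p(y) = y²
W = -34716 (W = 4*(2893*(-3)) = 4*(-8679) = -34716)
W - p(Y(-5)) = -34716 - (√2*√(-5))² = -34716 - (√2*(I*√5))² = -34716 - (I*√10)² = -34716 - 1*(-10) = -34716 + 10 = -34706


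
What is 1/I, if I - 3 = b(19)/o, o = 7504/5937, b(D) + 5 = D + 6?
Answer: 1876/35313 ≈ 0.053125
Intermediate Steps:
b(D) = 1 + D (b(D) = -5 + (D + 6) = -5 + (6 + D) = 1 + D)
o = 7504/5937 (o = 7504*(1/5937) = 7504/5937 ≈ 1.2639)
I = 35313/1876 (I = 3 + (1 + 19)/(7504/5937) = 3 + 20*(5937/7504) = 3 + 29685/1876 = 35313/1876 ≈ 18.824)
1/I = 1/(35313/1876) = 1876/35313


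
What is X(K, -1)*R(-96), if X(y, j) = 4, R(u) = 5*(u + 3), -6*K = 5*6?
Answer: -1860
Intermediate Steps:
K = -5 (K = -5*6/6 = -1/6*30 = -5)
R(u) = 15 + 5*u (R(u) = 5*(3 + u) = 15 + 5*u)
X(K, -1)*R(-96) = 4*(15 + 5*(-96)) = 4*(15 - 480) = 4*(-465) = -1860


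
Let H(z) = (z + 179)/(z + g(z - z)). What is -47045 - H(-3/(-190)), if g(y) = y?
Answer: -175148/3 ≈ -58383.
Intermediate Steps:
H(z) = (179 + z)/z (H(z) = (z + 179)/(z + (z - z)) = (179 + z)/(z + 0) = (179 + z)/z)
-47045 - H(-3/(-190)) = -47045 - (179 - 3/(-190))/((-3/(-190))) = -47045 - (179 - 3*(-1/190))/((-3*(-1/190))) = -47045 - (179 + 3/190)/3/190 = -47045 - 190*34013/(3*190) = -47045 - 1*34013/3 = -47045 - 34013/3 = -175148/3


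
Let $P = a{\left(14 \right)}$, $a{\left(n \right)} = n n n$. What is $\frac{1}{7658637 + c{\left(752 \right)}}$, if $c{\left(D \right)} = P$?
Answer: $\frac{1}{7661381} \approx 1.3052 \cdot 10^{-7}$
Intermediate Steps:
$a{\left(n \right)} = n^{3}$ ($a{\left(n \right)} = n^{2} n = n^{3}$)
$P = 2744$ ($P = 14^{3} = 2744$)
$c{\left(D \right)} = 2744$
$\frac{1}{7658637 + c{\left(752 \right)}} = \frac{1}{7658637 + 2744} = \frac{1}{7661381}$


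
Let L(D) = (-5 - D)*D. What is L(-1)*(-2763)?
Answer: -11052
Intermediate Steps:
L(D) = D*(-5 - D)
L(-1)*(-2763) = -1*(-1)*(5 - 1)*(-2763) = -1*(-1)*4*(-2763) = 4*(-2763) = -11052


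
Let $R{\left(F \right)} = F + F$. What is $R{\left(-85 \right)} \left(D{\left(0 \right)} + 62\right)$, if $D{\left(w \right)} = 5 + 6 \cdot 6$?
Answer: $-17510$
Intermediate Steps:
$R{\left(F \right)} = 2 F$
$D{\left(w \right)} = 41$ ($D{\left(w \right)} = 5 + 36 = 41$)
$R{\left(-85 \right)} \left(D{\left(0 \right)} + 62\right) = 2 \left(-85\right) \left(41 + 62\right) = \left(-170\right) 103 = -17510$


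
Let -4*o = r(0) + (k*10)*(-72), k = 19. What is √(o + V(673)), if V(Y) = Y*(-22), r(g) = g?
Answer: I*√11386 ≈ 106.71*I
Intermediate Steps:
V(Y) = -22*Y
o = 3420 (o = -(0 + (19*10)*(-72))/4 = -(0 + 190*(-72))/4 = -(0 - 13680)/4 = -¼*(-13680) = 3420)
√(o + V(673)) = √(3420 - 22*673) = √(3420 - 14806) = √(-11386) = I*√11386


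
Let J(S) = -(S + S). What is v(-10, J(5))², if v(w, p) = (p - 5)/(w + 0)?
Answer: 9/4 ≈ 2.2500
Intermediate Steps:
J(S) = -2*S
v(w, p) = (-5 + p)/w
v(-10, J(5))² = ((-5 - 2*5)/(-10))² = (-(-5 - 10)/10)² = (-⅒*(-15))² = (3/2)² = 9/4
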